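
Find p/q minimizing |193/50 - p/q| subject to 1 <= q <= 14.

Expand x = 193/50 as a continued fraction with the Euclidean algorithm:
  193 = 3*50 + 43, so a_0 = 3.
  50 = 1*43 + 7, so a_1 = 1.
  43 = 6*7 + 1, so a_2 = 6.
  7 = 7*1 + 0, so a_3 = 7.
so x = [3; 1, 6, 7].
Convergents (p_i = a_i*p_{i-1} + p_{i-2}, q_i = a_i*q_{i-1} + q_{i-2} with p_{-2}=0, p_{-1}=1, q_{-2}=1, q_{-1}=0), until the denominator exceeds 14:
  i=0: a_0=3, p_0 = 3*1 + 0 = 3, q_0 = 3*0 + 1 = 1.
  i=1: a_1=1, p_1 = 1*3 + 1 = 4, q_1 = 1*1 + 0 = 1.
  i=2: a_2=6, p_2 = 6*4 + 3 = 27, q_2 = 6*1 + 1 = 7.
  i=3: a_3=7, p_3 = 7*27 + 4 = 193, q_3 = 7*7 + 1 = 50.
q_3 = 50 > 14, so the last convergent with denominator <= 14 is p_2/q_2 = 27/7.
The closest fraction with denominator <= 14 is either p_2/q_2 or the intermediate fraction (k*p_2 + p_1)/(k*q_2 + q_1) with the largest k >= 1 whose denominator stays <= 14; these approach x as k grows, and every other convergent or intermediate fraction in range is farther away.
Largest k: floor((14 - q_1)/q_2) = floor((14 - 1)/7) = 1.
That gives (1*27 + 4)/(1*7 + 1) = 31/8.
Compare the errors: |x - 27/7| = |193*7 - 27*50|/(50*7) = 1/350, and |x - 31/8| = |193*8 - 31*50|/(50*8) = 6/400.
Cross-multiplying, 1*400 = 400 < 2100 = 6*350, so 1/350 is smaller: the convergent 27/7 is closer to x than 31/8.

27/7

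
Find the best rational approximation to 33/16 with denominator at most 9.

19/9

Expand x = 33/16 as a continued fraction with the Euclidean algorithm:
  33 = 2*16 + 1, so a_0 = 2.
  16 = 16*1 + 0, so a_1 = 16.
so x = [2; 16].
Convergents (p_i = a_i*p_{i-1} + p_{i-2}, q_i = a_i*q_{i-1} + q_{i-2} with p_{-2}=0, p_{-1}=1, q_{-2}=1, q_{-1}=0), until the denominator exceeds 9:
  i=0: a_0=2, p_0 = 2*1 + 0 = 2, q_0 = 2*0 + 1 = 1.
  i=1: a_1=16, p_1 = 16*2 + 1 = 33, q_1 = 16*1 + 0 = 16.
q_1 = 16 > 9, so the last convergent with denominator <= 9 is p_0/q_0 = 2/1.
The closest fraction with denominator <= 9 is either p_0/q_0 or the intermediate fraction (k*p_0 + p_{-1})/(k*q_0 + q_{-1}) with the largest k >= 1 whose denominator stays <= 9; these approach x as k grows, and every other convergent or intermediate fraction in range is farther away.
Largest k: floor((9 - q_{-1})/q_0) = floor((9 - 0)/1) = 9 (using the seeds p_{-1} = 1, q_{-1} = 0).
That gives (9*2 + 1)/(9*1 + 0) = 19/9.
Compare the errors: |x - 2/1| = |33*1 - 2*16|/(16*1) = 1/16, and |x - 19/9| = |33*9 - 19*16|/(16*9) = 7/144.
Cross-multiplying, 7*16 = 112 < 144 = 1*144, so 7/144 is smaller: the intermediate fraction 19/9 is closer to x than 2/1.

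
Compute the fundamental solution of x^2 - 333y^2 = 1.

First expand sqrt(333) as a continued fraction. With x_i = (sqrt(333) + m_i)/d_i and (m_0, d_0) = (0, 1): a_0 = floor(sqrt(333)) = 18, since 18^2 = 324 <= 333 < 361 = 19^2.
Iterate m_{i+1} = d_i*a_i - m_i, d_{i+1} = (333 - m_{i+1}^2)/d_i, a_{i+1} = floor((a_0 + m_{i+1})/d_{i+1}):
  m_1 = 1*18 - 0 = 18, d_1 = (333 - 18^2)/1 = 9/1 = 9, a_1 = floor((18 + 18)/9) = 4.
  m_2 = 9*4 - 18 = 18, d_2 = (333 - 18^2)/9 = 9/9 = 1, a_2 = floor((18 + 18)/1) = 36.
  m_3 = 1*36 - 18 = 18, d_3 = (333 - 18^2)/1 = 9/1 = 9: (m_3, d_3) = (m_1, d_1) = (18, 9), so from here the quotients repeat a_1, a_2; the period length is 2.
So sqrt(333) = [18; (4, 36)] with period length k = 2.
k is even, so the fundamental solution of x^2 - 333y^2 = 1 is (p_{k-1}, q_{k-1}) = (p_1, q_1); compute convergents through index 1.
Convergents (p_i = a_i*p_{i-1} + p_{i-2}, q_i = a_i*q_{i-1} + q_{i-2} with p_{-2}=0, p_{-1}=1, q_{-2}=1, q_{-1}=0):
  i=0: a_0=18, p_0 = 18*1 + 0 = 18, q_0 = 18*0 + 1 = 1.
  i=1: a_1=4, p_1 = 4*18 + 1 = 73, q_1 = 4*1 + 0 = 4.
Check: 73^2 - 333*4^2 = 5329 - 5328 = 1, so (x, y) = (73, 4) solves the equation, and by the theorem it is the least positive solution.

(x, y) = (73, 4)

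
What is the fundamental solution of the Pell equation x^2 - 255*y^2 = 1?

First expand sqrt(255) as a continued fraction. With x_i = (sqrt(255) + m_i)/d_i and (m_0, d_0) = (0, 1): a_0 = floor(sqrt(255)) = 15, since 15^2 = 225 <= 255 < 256 = 16^2.
Iterate m_{i+1} = d_i*a_i - m_i, d_{i+1} = (255 - m_{i+1}^2)/d_i, a_{i+1} = floor((a_0 + m_{i+1})/d_{i+1}):
  m_1 = 1*15 - 0 = 15, d_1 = (255 - 15^2)/1 = 30/1 = 30, a_1 = floor((15 + 15)/30) = 1.
  m_2 = 30*1 - 15 = 15, d_2 = (255 - 15^2)/30 = 30/30 = 1, a_2 = floor((15 + 15)/1) = 30.
  m_3 = 1*30 - 15 = 15, d_3 = (255 - 15^2)/1 = 30/1 = 30: (m_3, d_3) = (m_1, d_1) = (15, 30), so from here the quotients repeat a_1, a_2; the period length is 2.
So sqrt(255) = [15; (1, 30)] with period length k = 2.
k is even, so the fundamental solution of x^2 - 255y^2 = 1 is (p_{k-1}, q_{k-1}) = (p_1, q_1); compute convergents through index 1.
Convergents (p_i = a_i*p_{i-1} + p_{i-2}, q_i = a_i*q_{i-1} + q_{i-2} with p_{-2}=0, p_{-1}=1, q_{-2}=1, q_{-1}=0):
  i=0: a_0=15, p_0 = 15*1 + 0 = 15, q_0 = 15*0 + 1 = 1.
  i=1: a_1=1, p_1 = 1*15 + 1 = 16, q_1 = 1*1 + 0 = 1.
Check: 16^2 - 255*1^2 = 256 - 255 = 1, so (x, y) = (16, 1) solves the equation, and by the theorem it is the least positive solution.

(x, y) = (16, 1)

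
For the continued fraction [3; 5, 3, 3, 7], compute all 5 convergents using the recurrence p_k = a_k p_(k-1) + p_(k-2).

Using the convergent recurrence p_i = a_i*p_{i-1} + p_{i-2}, q_i = a_i*q_{i-1} + q_{i-2} with p_{-2}=0, p_{-1}=1, q_{-2}=1, q_{-1}=0:
  i=0: a_0=3, p_0 = 3*1 + 0 = 3, q_0 = 3*0 + 1 = 1.
  i=1: a_1=5, p_1 = 5*3 + 1 = 16, q_1 = 5*1 + 0 = 5.
  i=2: a_2=3, p_2 = 3*16 + 3 = 51, q_2 = 3*5 + 1 = 16.
  i=3: a_3=3, p_3 = 3*51 + 16 = 169, q_3 = 3*16 + 5 = 53.
  i=4: a_4=7, p_4 = 7*169 + 51 = 1234, q_4 = 7*53 + 16 = 387.

3/1, 16/5, 51/16, 169/53, 1234/387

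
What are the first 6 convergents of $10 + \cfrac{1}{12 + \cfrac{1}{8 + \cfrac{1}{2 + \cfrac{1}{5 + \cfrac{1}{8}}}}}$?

10/1, 121/12, 978/97, 2077/206, 11363/1127, 92981/9222

Using the convergent recurrence p_i = a_i*p_{i-1} + p_{i-2}, q_i = a_i*q_{i-1} + q_{i-2} with p_{-2}=0, p_{-1}=1, q_{-2}=1, q_{-1}=0:
  i=0: a_0=10, p_0 = 10*1 + 0 = 10, q_0 = 10*0 + 1 = 1.
  i=1: a_1=12, p_1 = 12*10 + 1 = 121, q_1 = 12*1 + 0 = 12.
  i=2: a_2=8, p_2 = 8*121 + 10 = 978, q_2 = 8*12 + 1 = 97.
  i=3: a_3=2, p_3 = 2*978 + 121 = 2077, q_3 = 2*97 + 12 = 206.
  i=4: a_4=5, p_4 = 5*2077 + 978 = 11363, q_4 = 5*206 + 97 = 1127.
  i=5: a_5=8, p_5 = 8*11363 + 2077 = 92981, q_5 = 8*1127 + 206 = 9222.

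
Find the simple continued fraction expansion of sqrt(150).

Write x_i = (sqrt(150) + m_i)/d_i with (m_0, d_0) = (0, 1). a_0 = floor(sqrt(150)) = 12, since 12^2 = 144 <= 150 < 169 = 13^2.
Iterate m_{i+1} = d_i*a_i - m_i, d_{i+1} = (150 - m_{i+1}^2)/d_i, a_{i+1} = floor((a_0 + m_{i+1})/d_{i+1}):
  m_1 = 1*12 - 0 = 12, d_1 = (150 - 12^2)/1 = 6/1 = 6, a_1 = floor((12 + 12)/6) = 4.
  m_2 = 6*4 - 12 = 12, d_2 = (150 - 12^2)/6 = 6/6 = 1, a_2 = floor((12 + 12)/1) = 24.
  m_3 = 1*24 - 12 = 12, d_3 = (150 - 12^2)/1 = 6/1 = 6: (m_3, d_3) = (m_1, d_1) = (12, 6), so from here the quotients repeat a_1, a_2; the period length is 2.
Hence the expansion of sqrt(150) is a_0 = 12 followed by the repeating block 4, 24 (period 2).

[12; (4, 24)]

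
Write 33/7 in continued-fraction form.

[4; 1, 2, 2]

Run the Euclidean algorithm on 33 and 7; the successive quotients are the partial quotients a_0, a_1, ... (each step inverts the fractional part left over by the previous one):
  33 = 4*7 + 5, so a_0 = 4.
  7 = 1*5 + 2, so a_1 = 1.
  5 = 2*2 + 1, so a_2 = 2.
  2 = 2*1 + 0, so a_3 = 2.
The remainder reaches 0 after 4 divisions, so the expansion has 4 partial quotients, read off in order.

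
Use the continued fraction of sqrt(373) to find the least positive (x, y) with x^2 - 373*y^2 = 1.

(x, y) = (52387849, 2712540)

First expand sqrt(373) as a continued fraction. With x_i = (sqrt(373) + m_i)/d_i and (m_0, d_0) = (0, 1): a_0 = floor(sqrt(373)) = 19, since 19^2 = 361 <= 373 < 400 = 20^2.
Iterate m_{i+1} = d_i*a_i - m_i, d_{i+1} = (373 - m_{i+1}^2)/d_i, a_{i+1} = floor((a_0 + m_{i+1})/d_{i+1}):
  m_1 = 1*19 - 0 = 19, d_1 = (373 - 19^2)/1 = 12/1 = 12, a_1 = floor((19 + 19)/12) = 3.
  m_2 = 12*3 - 19 = 17, d_2 = (373 - 17^2)/12 = 84/12 = 7, a_2 = floor((19 + 17)/7) = 5.
  m_3 = 7*5 - 17 = 18, d_3 = (373 - 18^2)/7 = 49/7 = 7, a_3 = floor((19 + 18)/7) = 5.
  m_4 = 7*5 - 18 = 17, d_4 = (373 - 17^2)/7 = 84/7 = 12, a_4 = floor((19 + 17)/12) = 3.
  m_5 = 12*3 - 17 = 19, d_5 = (373 - 19^2)/12 = 12/12 = 1, a_5 = floor((19 + 19)/1) = 38.
  m_6 = 1*38 - 19 = 19, d_6 = (373 - 19^2)/1 = 12/1 = 12: (m_6, d_6) = (m_1, d_1) = (19, 12), so from here the quotients repeat a_1, ..., a_5; the period length is 5.
So sqrt(373) = [19; (3, 5, 5, 3, 38)] with period length k = 5.
k is odd, so (p_{k-1}, q_{k-1}) only solves x^2 - 373y^2 = -1 and the fundamental solution of x^2 - 373y^2 = 1 is (p_{2k-1}, q_{2k-1}) = (p_9, q_9); compute convergents through index 9, running through the period twice.
Convergents (p_i = a_i*p_{i-1} + p_{i-2}, q_i = a_i*q_{i-1} + q_{i-2} with p_{-2}=0, p_{-1}=1, q_{-2}=1, q_{-1}=0):
  i=0: a_0=19, p_0 = 19*1 + 0 = 19, q_0 = 19*0 + 1 = 1.
  i=1: a_1=3, p_1 = 3*19 + 1 = 58, q_1 = 3*1 + 0 = 3.
  i=2: a_2=5, p_2 = 5*58 + 19 = 309, q_2 = 5*3 + 1 = 16.
  i=3: a_3=5, p_3 = 5*309 + 58 = 1603, q_3 = 5*16 + 3 = 83.
  i=4: a_4=3, p_4 = 3*1603 + 309 = 5118, q_4 = 3*83 + 16 = 265.
  i=5: a_5=38, p_5 = 38*5118 + 1603 = 196087, q_5 = 38*265 + 83 = 10153.
  i=6: a_6=3, p_6 = 3*196087 + 5118 = 593379, q_6 = 3*10153 + 265 = 30724.
  i=7: a_7=5, p_7 = 5*593379 + 196087 = 3162982, q_7 = 5*30724 + 10153 = 163773.
  i=8: a_8=5, p_8 = 5*3162982 + 593379 = 16408289, q_8 = 5*163773 + 30724 = 849589.
  i=9: a_9=3, p_9 = 3*16408289 + 3162982 = 52387849, q_9 = 3*849589 + 163773 = 2712540.
Indeed p_4^2 - 373*q_4^2 = 26193924 - 26193925 = -1, not +1.
Check: 52387849^2 - 373*2712540^2 = 2744486722846801 - 2744486722846800 = 1, so (x, y) = (52387849, 2712540) solves the equation, and by the theorem it is the least positive solution.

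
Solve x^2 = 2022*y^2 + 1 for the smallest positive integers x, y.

(x, y) = (1349, 30)

First expand sqrt(2022) as a continued fraction. With x_i = (sqrt(2022) + m_i)/d_i and (m_0, d_0) = (0, 1): a_0 = floor(sqrt(2022)) = 44, since 44^2 = 1936 <= 2022 < 2025 = 45^2.
Iterate m_{i+1} = d_i*a_i - m_i, d_{i+1} = (2022 - m_{i+1}^2)/d_i, a_{i+1} = floor((a_0 + m_{i+1})/d_{i+1}):
  m_1 = 1*44 - 0 = 44, d_1 = (2022 - 44^2)/1 = 86/1 = 86, a_1 = floor((44 + 44)/86) = 1.
  m_2 = 86*1 - 44 = 42, d_2 = (2022 - 42^2)/86 = 258/86 = 3, a_2 = floor((44 + 42)/3) = 28.
  m_3 = 3*28 - 42 = 42, d_3 = (2022 - 42^2)/3 = 258/3 = 86, a_3 = floor((44 + 42)/86) = 1.
  m_4 = 86*1 - 42 = 44, d_4 = (2022 - 44^2)/86 = 86/86 = 1, a_4 = floor((44 + 44)/1) = 88.
  m_5 = 1*88 - 44 = 44, d_5 = (2022 - 44^2)/1 = 86/1 = 86: (m_5, d_5) = (m_1, d_1) = (44, 86), so from here the quotients repeat a_1, ..., a_4; the period length is 4.
So sqrt(2022) = [44; (1, 28, 1, 88)] with period length k = 4.
k is even, so the fundamental solution of x^2 - 2022y^2 = 1 is (p_{k-1}, q_{k-1}) = (p_3, q_3); compute convergents through index 3.
Convergents (p_i = a_i*p_{i-1} + p_{i-2}, q_i = a_i*q_{i-1} + q_{i-2} with p_{-2}=0, p_{-1}=1, q_{-2}=1, q_{-1}=0):
  i=0: a_0=44, p_0 = 44*1 + 0 = 44, q_0 = 44*0 + 1 = 1.
  i=1: a_1=1, p_1 = 1*44 + 1 = 45, q_1 = 1*1 + 0 = 1.
  i=2: a_2=28, p_2 = 28*45 + 44 = 1304, q_2 = 28*1 + 1 = 29.
  i=3: a_3=1, p_3 = 1*1304 + 45 = 1349, q_3 = 1*29 + 1 = 30.
Check: 1349^2 - 2022*30^2 = 1819801 - 1819800 = 1, so (x, y) = (1349, 30) solves the equation, and by the theorem it is the least positive solution.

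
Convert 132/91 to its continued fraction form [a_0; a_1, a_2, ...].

[1; 2, 4, 1, 1, 4]

Run the Euclidean algorithm on 132 and 91; the successive quotients are the partial quotients a_0, a_1, ... (each step inverts the fractional part left over by the previous one):
  132 = 1*91 + 41, so a_0 = 1.
  91 = 2*41 + 9, so a_1 = 2.
  41 = 4*9 + 5, so a_2 = 4.
  9 = 1*5 + 4, so a_3 = 1.
  5 = 1*4 + 1, so a_4 = 1.
  4 = 4*1 + 0, so a_5 = 4.
The remainder reaches 0 after 6 divisions, so the expansion has 6 partial quotients, read off in order.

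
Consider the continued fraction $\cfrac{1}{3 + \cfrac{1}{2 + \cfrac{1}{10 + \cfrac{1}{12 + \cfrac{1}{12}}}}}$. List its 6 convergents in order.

0/1, 1/3, 2/7, 21/73, 254/883, 3069/10669

Using the convergent recurrence p_i = a_i*p_{i-1} + p_{i-2}, q_i = a_i*q_{i-1} + q_{i-2} with p_{-2}=0, p_{-1}=1, q_{-2}=1, q_{-1}=0:
  i=0: a_0=0, p_0 = 0*1 + 0 = 0, q_0 = 0*0 + 1 = 1.
  i=1: a_1=3, p_1 = 3*0 + 1 = 1, q_1 = 3*1 + 0 = 3.
  i=2: a_2=2, p_2 = 2*1 + 0 = 2, q_2 = 2*3 + 1 = 7.
  i=3: a_3=10, p_3 = 10*2 + 1 = 21, q_3 = 10*7 + 3 = 73.
  i=4: a_4=12, p_4 = 12*21 + 2 = 254, q_4 = 12*73 + 7 = 883.
  i=5: a_5=12, p_5 = 12*254 + 21 = 3069, q_5 = 12*883 + 73 = 10669.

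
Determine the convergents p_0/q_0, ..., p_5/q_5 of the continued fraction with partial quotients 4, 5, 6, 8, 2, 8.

Using the convergent recurrence p_i = a_i*p_{i-1} + p_{i-2}, q_i = a_i*q_{i-1} + q_{i-2} with p_{-2}=0, p_{-1}=1, q_{-2}=1, q_{-1}=0:
  i=0: a_0=4, p_0 = 4*1 + 0 = 4, q_0 = 4*0 + 1 = 1.
  i=1: a_1=5, p_1 = 5*4 + 1 = 21, q_1 = 5*1 + 0 = 5.
  i=2: a_2=6, p_2 = 6*21 + 4 = 130, q_2 = 6*5 + 1 = 31.
  i=3: a_3=8, p_3 = 8*130 + 21 = 1061, q_3 = 8*31 + 5 = 253.
  i=4: a_4=2, p_4 = 2*1061 + 130 = 2252, q_4 = 2*253 + 31 = 537.
  i=5: a_5=8, p_5 = 8*2252 + 1061 = 19077, q_5 = 8*537 + 253 = 4549.

4/1, 21/5, 130/31, 1061/253, 2252/537, 19077/4549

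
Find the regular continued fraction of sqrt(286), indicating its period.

Write x_i = (sqrt(286) + m_i)/d_i with (m_0, d_0) = (0, 1). a_0 = floor(sqrt(286)) = 16, since 16^2 = 256 <= 286 < 289 = 17^2.
Iterate m_{i+1} = d_i*a_i - m_i, d_{i+1} = (286 - m_{i+1}^2)/d_i, a_{i+1} = floor((a_0 + m_{i+1})/d_{i+1}):
  m_1 = 1*16 - 0 = 16, d_1 = (286 - 16^2)/1 = 30/1 = 30, a_1 = floor((16 + 16)/30) = 1.
  m_2 = 30*1 - 16 = 14, d_2 = (286 - 14^2)/30 = 90/30 = 3, a_2 = floor((16 + 14)/3) = 10.
  m_3 = 3*10 - 14 = 16, d_3 = (286 - 16^2)/3 = 30/3 = 10, a_3 = floor((16 + 16)/10) = 3.
  m_4 = 10*3 - 16 = 14, d_4 = (286 - 14^2)/10 = 90/10 = 9, a_4 = floor((16 + 14)/9) = 3.
  m_5 = 9*3 - 14 = 13, d_5 = (286 - 13^2)/9 = 117/9 = 13, a_5 = floor((16 + 13)/13) = 2.
  m_6 = 13*2 - 13 = 13, d_6 = (286 - 13^2)/13 = 117/13 = 9, a_6 = floor((16 + 13)/9) = 3.
  m_7 = 9*3 - 13 = 14, d_7 = (286 - 14^2)/9 = 90/9 = 10, a_7 = floor((16 + 14)/10) = 3.
  m_8 = 10*3 - 14 = 16, d_8 = (286 - 16^2)/10 = 30/10 = 3, a_8 = floor((16 + 16)/3) = 10.
  m_9 = 3*10 - 16 = 14, d_9 = (286 - 14^2)/3 = 90/3 = 30, a_9 = floor((16 + 14)/30) = 1.
  m_10 = 30*1 - 14 = 16, d_10 = (286 - 16^2)/30 = 30/30 = 1, a_10 = floor((16 + 16)/1) = 32.
  m_11 = 1*32 - 16 = 16, d_11 = (286 - 16^2)/1 = 30/1 = 30: (m_11, d_11) = (m_1, d_1) = (16, 30), so from here the quotients repeat a_1, ..., a_10; the period length is 10.
Hence the expansion of sqrt(286) is a_0 = 16 followed by the repeating block 1, 10, 3, 3, 2, 3, 3, 10, 1, 32 (period 10).

[16; (1, 10, 3, 3, 2, 3, 3, 10, 1, 32)]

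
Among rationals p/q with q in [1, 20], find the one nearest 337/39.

121/14

Expand x = 337/39 as a continued fraction with the Euclidean algorithm:
  337 = 8*39 + 25, so a_0 = 8.
  39 = 1*25 + 14, so a_1 = 1.
  25 = 1*14 + 11, so a_2 = 1.
  14 = 1*11 + 3, so a_3 = 1.
  11 = 3*3 + 2, so a_4 = 3.
  3 = 1*2 + 1, so a_5 = 1.
  2 = 2*1 + 0, so a_6 = 2.
so x = [8; 1, 1, 1, 3, 1, 2].
Convergents (p_i = a_i*p_{i-1} + p_{i-2}, q_i = a_i*q_{i-1} + q_{i-2} with p_{-2}=0, p_{-1}=1, q_{-2}=1, q_{-1}=0), until the denominator exceeds 20:
  i=0: a_0=8, p_0 = 8*1 + 0 = 8, q_0 = 8*0 + 1 = 1.
  i=1: a_1=1, p_1 = 1*8 + 1 = 9, q_1 = 1*1 + 0 = 1.
  i=2: a_2=1, p_2 = 1*9 + 8 = 17, q_2 = 1*1 + 1 = 2.
  i=3: a_3=1, p_3 = 1*17 + 9 = 26, q_3 = 1*2 + 1 = 3.
  i=4: a_4=3, p_4 = 3*26 + 17 = 95, q_4 = 3*3 + 2 = 11.
  i=5: a_5=1, p_5 = 1*95 + 26 = 121, q_5 = 1*11 + 3 = 14.
  i=6: a_6=2, p_6 = 2*121 + 95 = 337, q_6 = 2*14 + 11 = 39.
q_6 = 39 > 20, so the last convergent with denominator <= 20 is p_5/q_5 = 121/14.
The closest fraction with denominator <= 20 is either p_5/q_5 or the intermediate fraction (k*p_5 + p_4)/(k*q_5 + q_4) with the largest k >= 1 whose denominator stays <= 20; these approach x as k grows, and every other convergent or intermediate fraction in range is farther away.
Largest k: floor((20 - q_4)/q_5) = floor((20 - 11)/14) = 0.
Since k = 0, no intermediate fraction beyond p_5/q_5 has denominator <= 20, so the convergent 121/14 is the closest (its error is |337*14 - 121*39|/(39*14) = 1/546).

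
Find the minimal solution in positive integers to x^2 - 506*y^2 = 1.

(x, y) = (45, 2)

First expand sqrt(506) as a continued fraction. With x_i = (sqrt(506) + m_i)/d_i and (m_0, d_0) = (0, 1): a_0 = floor(sqrt(506)) = 22, since 22^2 = 484 <= 506 < 529 = 23^2.
Iterate m_{i+1} = d_i*a_i - m_i, d_{i+1} = (506 - m_{i+1}^2)/d_i, a_{i+1} = floor((a_0 + m_{i+1})/d_{i+1}):
  m_1 = 1*22 - 0 = 22, d_1 = (506 - 22^2)/1 = 22/1 = 22, a_1 = floor((22 + 22)/22) = 2.
  m_2 = 22*2 - 22 = 22, d_2 = (506 - 22^2)/22 = 22/22 = 1, a_2 = floor((22 + 22)/1) = 44.
  m_3 = 1*44 - 22 = 22, d_3 = (506 - 22^2)/1 = 22/1 = 22: (m_3, d_3) = (m_1, d_1) = (22, 22), so from here the quotients repeat a_1, a_2; the period length is 2.
So sqrt(506) = [22; (2, 44)] with period length k = 2.
k is even, so the fundamental solution of x^2 - 506y^2 = 1 is (p_{k-1}, q_{k-1}) = (p_1, q_1); compute convergents through index 1.
Convergents (p_i = a_i*p_{i-1} + p_{i-2}, q_i = a_i*q_{i-1} + q_{i-2} with p_{-2}=0, p_{-1}=1, q_{-2}=1, q_{-1}=0):
  i=0: a_0=22, p_0 = 22*1 + 0 = 22, q_0 = 22*0 + 1 = 1.
  i=1: a_1=2, p_1 = 2*22 + 1 = 45, q_1 = 2*1 + 0 = 2.
Check: 45^2 - 506*2^2 = 2025 - 2024 = 1, so (x, y) = (45, 2) solves the equation, and by the theorem it is the least positive solution.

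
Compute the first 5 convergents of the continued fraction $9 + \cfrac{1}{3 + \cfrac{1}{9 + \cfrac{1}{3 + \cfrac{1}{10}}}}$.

Using the convergent recurrence p_i = a_i*p_{i-1} + p_{i-2}, q_i = a_i*q_{i-1} + q_{i-2} with p_{-2}=0, p_{-1}=1, q_{-2}=1, q_{-1}=0:
  i=0: a_0=9, p_0 = 9*1 + 0 = 9, q_0 = 9*0 + 1 = 1.
  i=1: a_1=3, p_1 = 3*9 + 1 = 28, q_1 = 3*1 + 0 = 3.
  i=2: a_2=9, p_2 = 9*28 + 9 = 261, q_2 = 9*3 + 1 = 28.
  i=3: a_3=3, p_3 = 3*261 + 28 = 811, q_3 = 3*28 + 3 = 87.
  i=4: a_4=10, p_4 = 10*811 + 261 = 8371, q_4 = 10*87 + 28 = 898.

9/1, 28/3, 261/28, 811/87, 8371/898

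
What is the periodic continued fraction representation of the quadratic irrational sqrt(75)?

Write x_i = (sqrt(75) + m_i)/d_i with (m_0, d_0) = (0, 1). a_0 = floor(sqrt(75)) = 8, since 8^2 = 64 <= 75 < 81 = 9^2.
Iterate m_{i+1} = d_i*a_i - m_i, d_{i+1} = (75 - m_{i+1}^2)/d_i, a_{i+1} = floor((a_0 + m_{i+1})/d_{i+1}):
  m_1 = 1*8 - 0 = 8, d_1 = (75 - 8^2)/1 = 11/1 = 11, a_1 = floor((8 + 8)/11) = 1.
  m_2 = 11*1 - 8 = 3, d_2 = (75 - 3^2)/11 = 66/11 = 6, a_2 = floor((8 + 3)/6) = 1.
  m_3 = 6*1 - 3 = 3, d_3 = (75 - 3^2)/6 = 66/6 = 11, a_3 = floor((8 + 3)/11) = 1.
  m_4 = 11*1 - 3 = 8, d_4 = (75 - 8^2)/11 = 11/11 = 1, a_4 = floor((8 + 8)/1) = 16.
  m_5 = 1*16 - 8 = 8, d_5 = (75 - 8^2)/1 = 11/1 = 11: (m_5, d_5) = (m_1, d_1) = (8, 11), so from here the quotients repeat a_1, ..., a_4; the period length is 4.
Hence the expansion of sqrt(75) is a_0 = 8 followed by the repeating block 1, 1, 1, 16 (period 4).

[8; (1, 1, 1, 16)]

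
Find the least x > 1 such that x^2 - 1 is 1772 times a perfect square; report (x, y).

(x, y) = (390727, 9282)

First expand sqrt(1772) as a continued fraction. With x_i = (sqrt(1772) + m_i)/d_i and (m_0, d_0) = (0, 1): a_0 = floor(sqrt(1772)) = 42, since 42^2 = 1764 <= 1772 < 1849 = 43^2.
Iterate m_{i+1} = d_i*a_i - m_i, d_{i+1} = (1772 - m_{i+1}^2)/d_i, a_{i+1} = floor((a_0 + m_{i+1})/d_{i+1}):
  m_1 = 1*42 - 0 = 42, d_1 = (1772 - 42^2)/1 = 8/1 = 8, a_1 = floor((42 + 42)/8) = 10.
  m_2 = 8*10 - 42 = 38, d_2 = (1772 - 38^2)/8 = 328/8 = 41, a_2 = floor((42 + 38)/41) = 1.
  m_3 = 41*1 - 38 = 3, d_3 = (1772 - 3^2)/41 = 1763/41 = 43, a_3 = floor((42 + 3)/43) = 1.
  m_4 = 43*1 - 3 = 40, d_4 = (1772 - 40^2)/43 = 172/43 = 4, a_4 = floor((42 + 40)/4) = 20.
  m_5 = 4*20 - 40 = 40, d_5 = (1772 - 40^2)/4 = 172/4 = 43, a_5 = floor((42 + 40)/43) = 1.
  m_6 = 43*1 - 40 = 3, d_6 = (1772 - 3^2)/43 = 1763/43 = 41, a_6 = floor((42 + 3)/41) = 1.
  m_7 = 41*1 - 3 = 38, d_7 = (1772 - 38^2)/41 = 328/41 = 8, a_7 = floor((42 + 38)/8) = 10.
  m_8 = 8*10 - 38 = 42, d_8 = (1772 - 42^2)/8 = 8/8 = 1, a_8 = floor((42 + 42)/1) = 84.
  m_9 = 1*84 - 42 = 42, d_9 = (1772 - 42^2)/1 = 8/1 = 8: (m_9, d_9) = (m_1, d_1) = (42, 8), so from here the quotients repeat a_1, ..., a_8; the period length is 8.
So sqrt(1772) = [42; (10, 1, 1, 20, 1, 1, 10, 84)] with period length k = 8.
k is even, so the fundamental solution of x^2 - 1772y^2 = 1 is (p_{k-1}, q_{k-1}) = (p_7, q_7); compute convergents through index 7.
Convergents (p_i = a_i*p_{i-1} + p_{i-2}, q_i = a_i*q_{i-1} + q_{i-2} with p_{-2}=0, p_{-1}=1, q_{-2}=1, q_{-1}=0):
  i=0: a_0=42, p_0 = 42*1 + 0 = 42, q_0 = 42*0 + 1 = 1.
  i=1: a_1=10, p_1 = 10*42 + 1 = 421, q_1 = 10*1 + 0 = 10.
  i=2: a_2=1, p_2 = 1*421 + 42 = 463, q_2 = 1*10 + 1 = 11.
  i=3: a_3=1, p_3 = 1*463 + 421 = 884, q_3 = 1*11 + 10 = 21.
  i=4: a_4=20, p_4 = 20*884 + 463 = 18143, q_4 = 20*21 + 11 = 431.
  i=5: a_5=1, p_5 = 1*18143 + 884 = 19027, q_5 = 1*431 + 21 = 452.
  i=6: a_6=1, p_6 = 1*19027 + 18143 = 37170, q_6 = 1*452 + 431 = 883.
  i=7: a_7=10, p_7 = 10*37170 + 19027 = 390727, q_7 = 10*883 + 452 = 9282.
Check: 390727^2 - 1772*9282^2 = 152667588529 - 152667588528 = 1, so (x, y) = (390727, 9282) solves the equation, and by the theorem it is the least positive solution.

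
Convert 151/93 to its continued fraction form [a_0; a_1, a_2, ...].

Run the Euclidean algorithm on 151 and 93; the successive quotients are the partial quotients a_0, a_1, ... (each step inverts the fractional part left over by the previous one):
  151 = 1*93 + 58, so a_0 = 1.
  93 = 1*58 + 35, so a_1 = 1.
  58 = 1*35 + 23, so a_2 = 1.
  35 = 1*23 + 12, so a_3 = 1.
  23 = 1*12 + 11, so a_4 = 1.
  12 = 1*11 + 1, so a_5 = 1.
  11 = 11*1 + 0, so a_6 = 11.
The remainder reaches 0 after 7 divisions, so the expansion has 7 partial quotients, read off in order.

[1; 1, 1, 1, 1, 1, 11]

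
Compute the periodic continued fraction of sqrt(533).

[23; (11, 1, 1, 11, 46)]

Write x_i = (sqrt(533) + m_i)/d_i with (m_0, d_0) = (0, 1). a_0 = floor(sqrt(533)) = 23, since 23^2 = 529 <= 533 < 576 = 24^2.
Iterate m_{i+1} = d_i*a_i - m_i, d_{i+1} = (533 - m_{i+1}^2)/d_i, a_{i+1} = floor((a_0 + m_{i+1})/d_{i+1}):
  m_1 = 1*23 - 0 = 23, d_1 = (533 - 23^2)/1 = 4/1 = 4, a_1 = floor((23 + 23)/4) = 11.
  m_2 = 4*11 - 23 = 21, d_2 = (533 - 21^2)/4 = 92/4 = 23, a_2 = floor((23 + 21)/23) = 1.
  m_3 = 23*1 - 21 = 2, d_3 = (533 - 2^2)/23 = 529/23 = 23, a_3 = floor((23 + 2)/23) = 1.
  m_4 = 23*1 - 2 = 21, d_4 = (533 - 21^2)/23 = 92/23 = 4, a_4 = floor((23 + 21)/4) = 11.
  m_5 = 4*11 - 21 = 23, d_5 = (533 - 23^2)/4 = 4/4 = 1, a_5 = floor((23 + 23)/1) = 46.
  m_6 = 1*46 - 23 = 23, d_6 = (533 - 23^2)/1 = 4/1 = 4: (m_6, d_6) = (m_1, d_1) = (23, 4), so from here the quotients repeat a_1, ..., a_5; the period length is 5.
Hence the expansion of sqrt(533) is a_0 = 23 followed by the repeating block 11, 1, 1, 11, 46 (period 5).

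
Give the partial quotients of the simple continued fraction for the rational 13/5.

Run the Euclidean algorithm on 13 and 5; the successive quotients are the partial quotients a_0, a_1, ... (each step inverts the fractional part left over by the previous one):
  13 = 2*5 + 3, so a_0 = 2.
  5 = 1*3 + 2, so a_1 = 1.
  3 = 1*2 + 1, so a_2 = 1.
  2 = 2*1 + 0, so a_3 = 2.
The remainder reaches 0 after 4 divisions, so the expansion has 4 partial quotients, read off in order.

[2; 1, 1, 2]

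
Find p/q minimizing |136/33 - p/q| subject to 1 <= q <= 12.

33/8

Expand x = 136/33 as a continued fraction with the Euclidean algorithm:
  136 = 4*33 + 4, so a_0 = 4.
  33 = 8*4 + 1, so a_1 = 8.
  4 = 4*1 + 0, so a_2 = 4.
so x = [4; 8, 4].
Convergents (p_i = a_i*p_{i-1} + p_{i-2}, q_i = a_i*q_{i-1} + q_{i-2} with p_{-2}=0, p_{-1}=1, q_{-2}=1, q_{-1}=0), until the denominator exceeds 12:
  i=0: a_0=4, p_0 = 4*1 + 0 = 4, q_0 = 4*0 + 1 = 1.
  i=1: a_1=8, p_1 = 8*4 + 1 = 33, q_1 = 8*1 + 0 = 8.
  i=2: a_2=4, p_2 = 4*33 + 4 = 136, q_2 = 4*8 + 1 = 33.
q_2 = 33 > 12, so the last convergent with denominator <= 12 is p_1/q_1 = 33/8.
The closest fraction with denominator <= 12 is either p_1/q_1 or the intermediate fraction (k*p_1 + p_0)/(k*q_1 + q_0) with the largest k >= 1 whose denominator stays <= 12; these approach x as k grows, and every other convergent or intermediate fraction in range is farther away.
Largest k: floor((12 - q_0)/q_1) = floor((12 - 1)/8) = 1.
That gives (1*33 + 4)/(1*8 + 1) = 37/9.
Compare the errors: |x - 33/8| = |136*8 - 33*33|/(33*8) = 1/264, and |x - 37/9| = |136*9 - 37*33|/(33*9) = 3/297.
Cross-multiplying, 1*297 = 297 < 792 = 3*264, so 1/264 is smaller: the convergent 33/8 is closer to x than 37/9.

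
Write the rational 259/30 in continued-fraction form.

[8; 1, 1, 1, 2, 1, 2]

Run the Euclidean algorithm on 259 and 30; the successive quotients are the partial quotients a_0, a_1, ... (each step inverts the fractional part left over by the previous one):
  259 = 8*30 + 19, so a_0 = 8.
  30 = 1*19 + 11, so a_1 = 1.
  19 = 1*11 + 8, so a_2 = 1.
  11 = 1*8 + 3, so a_3 = 1.
  8 = 2*3 + 2, so a_4 = 2.
  3 = 1*2 + 1, so a_5 = 1.
  2 = 2*1 + 0, so a_6 = 2.
The remainder reaches 0 after 7 divisions, so the expansion has 7 partial quotients, read off in order.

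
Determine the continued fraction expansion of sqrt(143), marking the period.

Write x_i = (sqrt(143) + m_i)/d_i with (m_0, d_0) = (0, 1). a_0 = floor(sqrt(143)) = 11, since 11^2 = 121 <= 143 < 144 = 12^2.
Iterate m_{i+1} = d_i*a_i - m_i, d_{i+1} = (143 - m_{i+1}^2)/d_i, a_{i+1} = floor((a_0 + m_{i+1})/d_{i+1}):
  m_1 = 1*11 - 0 = 11, d_1 = (143 - 11^2)/1 = 22/1 = 22, a_1 = floor((11 + 11)/22) = 1.
  m_2 = 22*1 - 11 = 11, d_2 = (143 - 11^2)/22 = 22/22 = 1, a_2 = floor((11 + 11)/1) = 22.
  m_3 = 1*22 - 11 = 11, d_3 = (143 - 11^2)/1 = 22/1 = 22: (m_3, d_3) = (m_1, d_1) = (11, 22), so from here the quotients repeat a_1, a_2; the period length is 2.
Hence the expansion of sqrt(143) is a_0 = 11 followed by the repeating block 1, 22 (period 2).

[11; (1, 22)]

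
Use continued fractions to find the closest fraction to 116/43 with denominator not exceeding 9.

Expand x = 116/43 as a continued fraction with the Euclidean algorithm:
  116 = 2*43 + 30, so a_0 = 2.
  43 = 1*30 + 13, so a_1 = 1.
  30 = 2*13 + 4, so a_2 = 2.
  13 = 3*4 + 1, so a_3 = 3.
  4 = 4*1 + 0, so a_4 = 4.
so x = [2; 1, 2, 3, 4].
Convergents (p_i = a_i*p_{i-1} + p_{i-2}, q_i = a_i*q_{i-1} + q_{i-2} with p_{-2}=0, p_{-1}=1, q_{-2}=1, q_{-1}=0), until the denominator exceeds 9:
  i=0: a_0=2, p_0 = 2*1 + 0 = 2, q_0 = 2*0 + 1 = 1.
  i=1: a_1=1, p_1 = 1*2 + 1 = 3, q_1 = 1*1 + 0 = 1.
  i=2: a_2=2, p_2 = 2*3 + 2 = 8, q_2 = 2*1 + 1 = 3.
  i=3: a_3=3, p_3 = 3*8 + 3 = 27, q_3 = 3*3 + 1 = 10.
q_3 = 10 > 9, so the last convergent with denominator <= 9 is p_2/q_2 = 8/3.
The closest fraction with denominator <= 9 is either p_2/q_2 or the intermediate fraction (k*p_2 + p_1)/(k*q_2 + q_1) with the largest k >= 1 whose denominator stays <= 9; these approach x as k grows, and every other convergent or intermediate fraction in range is farther away.
Largest k: floor((9 - q_1)/q_2) = floor((9 - 1)/3) = 2.
That gives (2*8 + 3)/(2*3 + 1) = 19/7.
Compare the errors: |x - 8/3| = |116*3 - 8*43|/(43*3) = 4/129, and |x - 19/7| = |116*7 - 19*43|/(43*7) = 5/301.
Cross-multiplying, 5*129 = 645 < 1204 = 4*301, so 5/301 is smaller: the intermediate fraction 19/7 is closer to x than 8/3.

19/7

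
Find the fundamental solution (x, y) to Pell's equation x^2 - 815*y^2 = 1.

First expand sqrt(815) as a continued fraction. With x_i = (sqrt(815) + m_i)/d_i and (m_0, d_0) = (0, 1): a_0 = floor(sqrt(815)) = 28, since 28^2 = 784 <= 815 < 841 = 29^2.
Iterate m_{i+1} = d_i*a_i - m_i, d_{i+1} = (815 - m_{i+1}^2)/d_i, a_{i+1} = floor((a_0 + m_{i+1})/d_{i+1}):
  m_1 = 1*28 - 0 = 28, d_1 = (815 - 28^2)/1 = 31/1 = 31, a_1 = floor((28 + 28)/31) = 1.
  m_2 = 31*1 - 28 = 3, d_2 = (815 - 3^2)/31 = 806/31 = 26, a_2 = floor((28 + 3)/26) = 1.
  m_3 = 26*1 - 3 = 23, d_3 = (815 - 23^2)/26 = 286/26 = 11, a_3 = floor((28 + 23)/11) = 4.
  m_4 = 11*4 - 23 = 21, d_4 = (815 - 21^2)/11 = 374/11 = 34, a_4 = floor((28 + 21)/34) = 1.
  m_5 = 34*1 - 21 = 13, d_5 = (815 - 13^2)/34 = 646/34 = 19, a_5 = floor((28 + 13)/19) = 2.
  m_6 = 19*2 - 13 = 25, d_6 = (815 - 25^2)/19 = 190/19 = 10, a_6 = floor((28 + 25)/10) = 5.
  m_7 = 10*5 - 25 = 25, d_7 = (815 - 25^2)/10 = 190/10 = 19, a_7 = floor((28 + 25)/19) = 2.
  m_8 = 19*2 - 25 = 13, d_8 = (815 - 13^2)/19 = 646/19 = 34, a_8 = floor((28 + 13)/34) = 1.
  m_9 = 34*1 - 13 = 21, d_9 = (815 - 21^2)/34 = 374/34 = 11, a_9 = floor((28 + 21)/11) = 4.
  m_10 = 11*4 - 21 = 23, d_10 = (815 - 23^2)/11 = 286/11 = 26, a_10 = floor((28 + 23)/26) = 1.
  m_11 = 26*1 - 23 = 3, d_11 = (815 - 3^2)/26 = 806/26 = 31, a_11 = floor((28 + 3)/31) = 1.
  m_12 = 31*1 - 3 = 28, d_12 = (815 - 28^2)/31 = 31/31 = 1, a_12 = floor((28 + 28)/1) = 56.
  m_13 = 1*56 - 28 = 28, d_13 = (815 - 28^2)/1 = 31/1 = 31: (m_13, d_13) = (m_1, d_1) = (28, 31), so from here the quotients repeat a_1, ..., a_12; the period length is 12.
So sqrt(815) = [28; (1, 1, 4, 1, 2, 5, 2, 1, 4, 1, 1, 56)] with period length k = 12.
k is even, so the fundamental solution of x^2 - 815y^2 = 1 is (p_{k-1}, q_{k-1}) = (p_11, q_11); compute convergents through index 11.
Convergents (p_i = a_i*p_{i-1} + p_{i-2}, q_i = a_i*q_{i-1} + q_{i-2} with p_{-2}=0, p_{-1}=1, q_{-2}=1, q_{-1}=0):
  i=0: a_0=28, p_0 = 28*1 + 0 = 28, q_0 = 28*0 + 1 = 1.
  i=1: a_1=1, p_1 = 1*28 + 1 = 29, q_1 = 1*1 + 0 = 1.
  i=2: a_2=1, p_2 = 1*29 + 28 = 57, q_2 = 1*1 + 1 = 2.
  i=3: a_3=4, p_3 = 4*57 + 29 = 257, q_3 = 4*2 + 1 = 9.
  i=4: a_4=1, p_4 = 1*257 + 57 = 314, q_4 = 1*9 + 2 = 11.
  i=5: a_5=2, p_5 = 2*314 + 257 = 885, q_5 = 2*11 + 9 = 31.
  i=6: a_6=5, p_6 = 5*885 + 314 = 4739, q_6 = 5*31 + 11 = 166.
  i=7: a_7=2, p_7 = 2*4739 + 885 = 10363, q_7 = 2*166 + 31 = 363.
  i=8: a_8=1, p_8 = 1*10363 + 4739 = 15102, q_8 = 1*363 + 166 = 529.
  i=9: a_9=4, p_9 = 4*15102 + 10363 = 70771, q_9 = 4*529 + 363 = 2479.
  i=10: a_10=1, p_10 = 1*70771 + 15102 = 85873, q_10 = 1*2479 + 529 = 3008.
  i=11: a_11=1, p_11 = 1*85873 + 70771 = 156644, q_11 = 1*3008 + 2479 = 5487.
Check: 156644^2 - 815*5487^2 = 24537342736 - 24537342735 = 1, so (x, y) = (156644, 5487) solves the equation, and by the theorem it is the least positive solution.

(x, y) = (156644, 5487)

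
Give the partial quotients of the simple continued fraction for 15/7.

Run the Euclidean algorithm on 15 and 7; the successive quotients are the partial quotients a_0, a_1, ... (each step inverts the fractional part left over by the previous one):
  15 = 2*7 + 1, so a_0 = 2.
  7 = 7*1 + 0, so a_1 = 7.
The remainder reaches 0 after 2 divisions, so the expansion has 2 partial quotients, read off in order.

[2; 7]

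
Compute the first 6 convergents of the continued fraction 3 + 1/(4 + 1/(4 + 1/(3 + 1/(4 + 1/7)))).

Using the convergent recurrence p_i = a_i*p_{i-1} + p_{i-2}, q_i = a_i*q_{i-1} + q_{i-2} with p_{-2}=0, p_{-1}=1, q_{-2}=1, q_{-1}=0:
  i=0: a_0=3, p_0 = 3*1 + 0 = 3, q_0 = 3*0 + 1 = 1.
  i=1: a_1=4, p_1 = 4*3 + 1 = 13, q_1 = 4*1 + 0 = 4.
  i=2: a_2=4, p_2 = 4*13 + 3 = 55, q_2 = 4*4 + 1 = 17.
  i=3: a_3=3, p_3 = 3*55 + 13 = 178, q_3 = 3*17 + 4 = 55.
  i=4: a_4=4, p_4 = 4*178 + 55 = 767, q_4 = 4*55 + 17 = 237.
  i=5: a_5=7, p_5 = 7*767 + 178 = 5547, q_5 = 7*237 + 55 = 1714.

3/1, 13/4, 55/17, 178/55, 767/237, 5547/1714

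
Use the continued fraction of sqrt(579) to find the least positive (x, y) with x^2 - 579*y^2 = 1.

(x, y) = (385, 16)

First expand sqrt(579) as a continued fraction. With x_i = (sqrt(579) + m_i)/d_i and (m_0, d_0) = (0, 1): a_0 = floor(sqrt(579)) = 24, since 24^2 = 576 <= 579 < 625 = 25^2.
Iterate m_{i+1} = d_i*a_i - m_i, d_{i+1} = (579 - m_{i+1}^2)/d_i, a_{i+1} = floor((a_0 + m_{i+1})/d_{i+1}):
  m_1 = 1*24 - 0 = 24, d_1 = (579 - 24^2)/1 = 3/1 = 3, a_1 = floor((24 + 24)/3) = 16.
  m_2 = 3*16 - 24 = 24, d_2 = (579 - 24^2)/3 = 3/3 = 1, a_2 = floor((24 + 24)/1) = 48.
  m_3 = 1*48 - 24 = 24, d_3 = (579 - 24^2)/1 = 3/1 = 3: (m_3, d_3) = (m_1, d_1) = (24, 3), so from here the quotients repeat a_1, a_2; the period length is 2.
So sqrt(579) = [24; (16, 48)] with period length k = 2.
k is even, so the fundamental solution of x^2 - 579y^2 = 1 is (p_{k-1}, q_{k-1}) = (p_1, q_1); compute convergents through index 1.
Convergents (p_i = a_i*p_{i-1} + p_{i-2}, q_i = a_i*q_{i-1} + q_{i-2} with p_{-2}=0, p_{-1}=1, q_{-2}=1, q_{-1}=0):
  i=0: a_0=24, p_0 = 24*1 + 0 = 24, q_0 = 24*0 + 1 = 1.
  i=1: a_1=16, p_1 = 16*24 + 1 = 385, q_1 = 16*1 + 0 = 16.
Check: 385^2 - 579*16^2 = 148225 - 148224 = 1, so (x, y) = (385, 16) solves the equation, and by the theorem it is the least positive solution.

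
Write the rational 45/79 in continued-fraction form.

[0; 1, 1, 3, 11]

Run the Euclidean algorithm on 45 and 79; the successive quotients are the partial quotients a_0, a_1, ... (each step inverts the fractional part left over by the previous one):
  45 = 0*79 + 45, so a_0 = 0.
  79 = 1*45 + 34, so a_1 = 1.
  45 = 1*34 + 11, so a_2 = 1.
  34 = 3*11 + 1, so a_3 = 3.
  11 = 11*1 + 0, so a_4 = 11.
The remainder reaches 0 after 5 divisions, so the expansion has 5 partial quotients, read off in order.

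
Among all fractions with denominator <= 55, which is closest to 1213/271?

94/21

Expand x = 1213/271 as a continued fraction with the Euclidean algorithm:
  1213 = 4*271 + 129, so a_0 = 4.
  271 = 2*129 + 13, so a_1 = 2.
  129 = 9*13 + 12, so a_2 = 9.
  13 = 1*12 + 1, so a_3 = 1.
  12 = 12*1 + 0, so a_4 = 12.
so x = [4; 2, 9, 1, 12].
Convergents (p_i = a_i*p_{i-1} + p_{i-2}, q_i = a_i*q_{i-1} + q_{i-2} with p_{-2}=0, p_{-1}=1, q_{-2}=1, q_{-1}=0), until the denominator exceeds 55:
  i=0: a_0=4, p_0 = 4*1 + 0 = 4, q_0 = 4*0 + 1 = 1.
  i=1: a_1=2, p_1 = 2*4 + 1 = 9, q_1 = 2*1 + 0 = 2.
  i=2: a_2=9, p_2 = 9*9 + 4 = 85, q_2 = 9*2 + 1 = 19.
  i=3: a_3=1, p_3 = 1*85 + 9 = 94, q_3 = 1*19 + 2 = 21.
  i=4: a_4=12, p_4 = 12*94 + 85 = 1213, q_4 = 12*21 + 19 = 271.
q_4 = 271 > 55, so the last convergent with denominator <= 55 is p_3/q_3 = 94/21.
The closest fraction with denominator <= 55 is either p_3/q_3 or the intermediate fraction (k*p_3 + p_2)/(k*q_3 + q_2) with the largest k >= 1 whose denominator stays <= 55; these approach x as k grows, and every other convergent or intermediate fraction in range is farther away.
Largest k: floor((55 - q_2)/q_3) = floor((55 - 19)/21) = 1.
That gives (1*94 + 85)/(1*21 + 19) = 179/40.
Compare the errors: |x - 94/21| = |1213*21 - 94*271|/(271*21) = 1/5691, and |x - 179/40| = |1213*40 - 179*271|/(271*40) = 11/10840.
Cross-multiplying, 1*10840 = 10840 < 62601 = 11*5691, so 1/5691 is smaller: the convergent 94/21 is closer to x than 179/40.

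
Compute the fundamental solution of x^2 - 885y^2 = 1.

First expand sqrt(885) as a continued fraction. With x_i = (sqrt(885) + m_i)/d_i and (m_0, d_0) = (0, 1): a_0 = floor(sqrt(885)) = 29, since 29^2 = 841 <= 885 < 900 = 30^2.
Iterate m_{i+1} = d_i*a_i - m_i, d_{i+1} = (885 - m_{i+1}^2)/d_i, a_{i+1} = floor((a_0 + m_{i+1})/d_{i+1}):
  m_1 = 1*29 - 0 = 29, d_1 = (885 - 29^2)/1 = 44/1 = 44, a_1 = floor((29 + 29)/44) = 1.
  m_2 = 44*1 - 29 = 15, d_2 = (885 - 15^2)/44 = 660/44 = 15, a_2 = floor((29 + 15)/15) = 2.
  m_3 = 15*2 - 15 = 15, d_3 = (885 - 15^2)/15 = 660/15 = 44, a_3 = floor((29 + 15)/44) = 1.
  m_4 = 44*1 - 15 = 29, d_4 = (885 - 29^2)/44 = 44/44 = 1, a_4 = floor((29 + 29)/1) = 58.
  m_5 = 1*58 - 29 = 29, d_5 = (885 - 29^2)/1 = 44/1 = 44: (m_5, d_5) = (m_1, d_1) = (29, 44), so from here the quotients repeat a_1, ..., a_4; the period length is 4.
So sqrt(885) = [29; (1, 2, 1, 58)] with period length k = 4.
k is even, so the fundamental solution of x^2 - 885y^2 = 1 is (p_{k-1}, q_{k-1}) = (p_3, q_3); compute convergents through index 3.
Convergents (p_i = a_i*p_{i-1} + p_{i-2}, q_i = a_i*q_{i-1} + q_{i-2} with p_{-2}=0, p_{-1}=1, q_{-2}=1, q_{-1}=0):
  i=0: a_0=29, p_0 = 29*1 + 0 = 29, q_0 = 29*0 + 1 = 1.
  i=1: a_1=1, p_1 = 1*29 + 1 = 30, q_1 = 1*1 + 0 = 1.
  i=2: a_2=2, p_2 = 2*30 + 29 = 89, q_2 = 2*1 + 1 = 3.
  i=3: a_3=1, p_3 = 1*89 + 30 = 119, q_3 = 1*3 + 1 = 4.
Check: 119^2 - 885*4^2 = 14161 - 14160 = 1, so (x, y) = (119, 4) solves the equation, and by the theorem it is the least positive solution.

(x, y) = (119, 4)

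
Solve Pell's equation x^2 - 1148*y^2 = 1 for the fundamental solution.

First expand sqrt(1148) as a continued fraction. With x_i = (sqrt(1148) + m_i)/d_i and (m_0, d_0) = (0, 1): a_0 = floor(sqrt(1148)) = 33, since 33^2 = 1089 <= 1148 < 1156 = 34^2.
Iterate m_{i+1} = d_i*a_i - m_i, d_{i+1} = (1148 - m_{i+1}^2)/d_i, a_{i+1} = floor((a_0 + m_{i+1})/d_{i+1}):
  m_1 = 1*33 - 0 = 33, d_1 = (1148 - 33^2)/1 = 59/1 = 59, a_1 = floor((33 + 33)/59) = 1.
  m_2 = 59*1 - 33 = 26, d_2 = (1148 - 26^2)/59 = 472/59 = 8, a_2 = floor((33 + 26)/8) = 7.
  m_3 = 8*7 - 26 = 30, d_3 = (1148 - 30^2)/8 = 248/8 = 31, a_3 = floor((33 + 30)/31) = 2.
  m_4 = 31*2 - 30 = 32, d_4 = (1148 - 32^2)/31 = 124/31 = 4, a_4 = floor((33 + 32)/4) = 16.
  m_5 = 4*16 - 32 = 32, d_5 = (1148 - 32^2)/4 = 124/4 = 31, a_5 = floor((33 + 32)/31) = 2.
  m_6 = 31*2 - 32 = 30, d_6 = (1148 - 30^2)/31 = 248/31 = 8, a_6 = floor((33 + 30)/8) = 7.
  m_7 = 8*7 - 30 = 26, d_7 = (1148 - 26^2)/8 = 472/8 = 59, a_7 = floor((33 + 26)/59) = 1.
  m_8 = 59*1 - 26 = 33, d_8 = (1148 - 33^2)/59 = 59/59 = 1, a_8 = floor((33 + 33)/1) = 66.
  m_9 = 1*66 - 33 = 33, d_9 = (1148 - 33^2)/1 = 59/1 = 59: (m_9, d_9) = (m_1, d_1) = (33, 59), so from here the quotients repeat a_1, ..., a_8; the period length is 8.
So sqrt(1148) = [33; (1, 7, 2, 16, 2, 7, 1, 66)] with period length k = 8.
k is even, so the fundamental solution of x^2 - 1148y^2 = 1 is (p_{k-1}, q_{k-1}) = (p_7, q_7); compute convergents through index 7.
Convergents (p_i = a_i*p_{i-1} + p_{i-2}, q_i = a_i*q_{i-1} + q_{i-2} with p_{-2}=0, p_{-1}=1, q_{-2}=1, q_{-1}=0):
  i=0: a_0=33, p_0 = 33*1 + 0 = 33, q_0 = 33*0 + 1 = 1.
  i=1: a_1=1, p_1 = 1*33 + 1 = 34, q_1 = 1*1 + 0 = 1.
  i=2: a_2=7, p_2 = 7*34 + 33 = 271, q_2 = 7*1 + 1 = 8.
  i=3: a_3=2, p_3 = 2*271 + 34 = 576, q_3 = 2*8 + 1 = 17.
  i=4: a_4=16, p_4 = 16*576 + 271 = 9487, q_4 = 16*17 + 8 = 280.
  i=5: a_5=2, p_5 = 2*9487 + 576 = 19550, q_5 = 2*280 + 17 = 577.
  i=6: a_6=7, p_6 = 7*19550 + 9487 = 146337, q_6 = 7*577 + 280 = 4319.
  i=7: a_7=1, p_7 = 1*146337 + 19550 = 165887, q_7 = 1*4319 + 577 = 4896.
Check: 165887^2 - 1148*4896^2 = 27518496769 - 27518496768 = 1, so (x, y) = (165887, 4896) solves the equation, and by the theorem it is the least positive solution.

(x, y) = (165887, 4896)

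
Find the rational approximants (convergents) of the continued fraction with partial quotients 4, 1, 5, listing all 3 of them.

4/1, 5/1, 29/6

Using the convergent recurrence p_i = a_i*p_{i-1} + p_{i-2}, q_i = a_i*q_{i-1} + q_{i-2} with p_{-2}=0, p_{-1}=1, q_{-2}=1, q_{-1}=0:
  i=0: a_0=4, p_0 = 4*1 + 0 = 4, q_0 = 4*0 + 1 = 1.
  i=1: a_1=1, p_1 = 1*4 + 1 = 5, q_1 = 1*1 + 0 = 1.
  i=2: a_2=5, p_2 = 5*5 + 4 = 29, q_2 = 5*1 + 1 = 6.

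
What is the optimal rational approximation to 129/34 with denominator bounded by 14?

19/5

Expand x = 129/34 as a continued fraction with the Euclidean algorithm:
  129 = 3*34 + 27, so a_0 = 3.
  34 = 1*27 + 7, so a_1 = 1.
  27 = 3*7 + 6, so a_2 = 3.
  7 = 1*6 + 1, so a_3 = 1.
  6 = 6*1 + 0, so a_4 = 6.
so x = [3; 1, 3, 1, 6].
Convergents (p_i = a_i*p_{i-1} + p_{i-2}, q_i = a_i*q_{i-1} + q_{i-2} with p_{-2}=0, p_{-1}=1, q_{-2}=1, q_{-1}=0), until the denominator exceeds 14:
  i=0: a_0=3, p_0 = 3*1 + 0 = 3, q_0 = 3*0 + 1 = 1.
  i=1: a_1=1, p_1 = 1*3 + 1 = 4, q_1 = 1*1 + 0 = 1.
  i=2: a_2=3, p_2 = 3*4 + 3 = 15, q_2 = 3*1 + 1 = 4.
  i=3: a_3=1, p_3 = 1*15 + 4 = 19, q_3 = 1*4 + 1 = 5.
  i=4: a_4=6, p_4 = 6*19 + 15 = 129, q_4 = 6*5 + 4 = 34.
q_4 = 34 > 14, so the last convergent with denominator <= 14 is p_3/q_3 = 19/5.
The closest fraction with denominator <= 14 is either p_3/q_3 or the intermediate fraction (k*p_3 + p_2)/(k*q_3 + q_2) with the largest k >= 1 whose denominator stays <= 14; these approach x as k grows, and every other convergent or intermediate fraction in range is farther away.
Largest k: floor((14 - q_2)/q_3) = floor((14 - 4)/5) = 2.
That gives (2*19 + 15)/(2*5 + 4) = 53/14.
Compare the errors: |x - 19/5| = |129*5 - 19*34|/(34*5) = 1/170, and |x - 53/14| = |129*14 - 53*34|/(34*14) = 4/476.
Cross-multiplying, 1*476 = 476 < 680 = 4*170, so 1/170 is smaller: the convergent 19/5 is closer to x than 53/14.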